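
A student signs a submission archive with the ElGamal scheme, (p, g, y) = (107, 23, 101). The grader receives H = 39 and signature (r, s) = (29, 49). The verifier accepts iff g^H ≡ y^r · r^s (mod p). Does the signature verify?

Left side g^H mod p:
23^39 mod 107 = 49
Right side y^r · r^s mod p:
101^29 mod 107 = 79
29^49 mod 107 = 39
79·39 = 3081 ≡ 85 (mod 107)
49 ≠ 85, so verification fails.

does not verify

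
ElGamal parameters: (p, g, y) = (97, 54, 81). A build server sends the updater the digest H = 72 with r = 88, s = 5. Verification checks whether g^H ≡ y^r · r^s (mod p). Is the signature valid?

Left side g^H mod p:
Squares mod 97: 54^1≡54, 54^2≡6, 54^4≡36, 54^8≡35, 54^16≡61, 54^32≡35, 54^64≡61
72 = 64 + 8, so 54^72 ≡ 61·35 ≡ 1 (mod 97)
Right side y^r · r^s mod p:
Squares mod 97: 81^1≡81, 81^2≡62, 81^4≡61, 81^8≡35, 81^16≡61, 81^32≡35, 81^64≡61
88 = 64 + 16 + 8, so 81^88 ≡ 61·61·35 ≡ 61 (mod 97)
Squares mod 97: 88^1≡88, 88^2≡81, 88^4≡62
5 = 4 + 1, so 88^5 ≡ 62·88 ≡ 24 (mod 97)
61·24 = 1464 ≡ 9 (mod 97)
1 ≠ 9, so verification fails.

invalid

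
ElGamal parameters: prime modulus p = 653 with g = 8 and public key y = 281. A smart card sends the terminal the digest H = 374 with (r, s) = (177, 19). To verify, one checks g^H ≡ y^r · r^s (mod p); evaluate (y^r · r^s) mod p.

324

281^2 = 78961 ≡ 601
281^4 ≡ 601^2 = 361201 ≡ 92
281^8 ≡ 92^2 = 8464 ≡ 628
281^16 ≡ 628^2 = 394384 ≡ 625
281^32 ≡ 625^2 = 390625 ≡ 131
281^64 ≡ 131^2 = 17161 ≡ 183
281^128 ≡ 183^2 = 33489 ≡ 186
177 = 128 + 32 + 16 + 1, so 281^177 ≡ 186·131·625·281 ≡ 623 (mod 653)
177^2 = 31329 ≡ 638
177^4 ≡ 638^2 = 407044 ≡ 225
177^8 ≡ 225^2 = 50625 ≡ 344
177^16 ≡ 344^2 = 118336 ≡ 143
19 = 16 + 2 + 1, so 177^19 ≡ 143·638·177 ≡ 381 (mod 653)
y^r · r^s ≡ 623·381 = 237363 ≡ 324 (mod 653)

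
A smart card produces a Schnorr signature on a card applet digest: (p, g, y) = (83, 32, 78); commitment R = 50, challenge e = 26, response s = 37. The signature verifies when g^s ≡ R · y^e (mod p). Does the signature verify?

g^s mod p:
32^2 = 1024 ≡ 28
32^4 ≡ 28^2 = 784 ≡ 37
32^8 ≡ 37^2 = 1369 ≡ 41
32^16 ≡ 41^2 = 1681 ≡ 21
32^32 ≡ 21^2 = 441 ≡ 26
37 = 32 + 4 + 1, so 32^37 ≡ 26·37·32 ≡ 74 (mod 83)
R · y^e mod p:
78^2 = 6084 ≡ 25
78^4 ≡ 25^2 = 625 ≡ 44
78^8 ≡ 44^2 = 1936 ≡ 27
78^16 ≡ 27^2 = 729 ≡ 65
26 = 16 + 8 + 2, so 78^26 ≡ 65·27·25 ≡ 51 (mod 83)
50·51 = 2550 ≡ 60 (mod 83)
74 ≠ 60; the check fails.

does not verify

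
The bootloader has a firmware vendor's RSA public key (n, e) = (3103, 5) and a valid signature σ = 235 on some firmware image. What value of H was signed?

σ^2 ≡ 235^2 = 55225 ≡ 2474
σ^4 ≡ 2474^2 = 6120676 ≡ 1560
5 = 4 + 1, so σ^5 ≡ 1560·235 ≡ 446 (mod 3103)

446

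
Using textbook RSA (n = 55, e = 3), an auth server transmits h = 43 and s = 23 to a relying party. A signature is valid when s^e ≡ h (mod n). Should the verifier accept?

s^2 ≡ 23^2 = 529 ≡ 34
3 = 2 + 1, so s^3 ≡ 34·23 ≡ 12 (mod 55)
The recovered value 12 does not match the digest 43.

reject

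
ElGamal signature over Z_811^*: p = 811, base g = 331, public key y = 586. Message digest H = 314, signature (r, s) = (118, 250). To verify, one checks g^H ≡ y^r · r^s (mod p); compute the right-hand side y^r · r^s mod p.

693

Squares mod 811: 586^1≡586, 586^2≡343, 586^4≡54, 586^8≡483, 586^16≡532, 586^32≡796, 586^64≡225
118 = 64 + 32 + 16 + 4 + 2, so 586^118 ≡ 225·796·532·54·343 ≡ 225 (mod 811)
Squares mod 811: 118^1≡118, 118^2≡137, 118^4≡116, 118^8≡480, 118^16≡76, 118^32≡99, 118^64≡69, 118^128≡706
250 = 128 + 64 + 32 + 16 + 8 + 2, so 118^250 ≡ 706·69·99·76·480·137 ≡ 587 (mod 811)
y^r · r^s ≡ 225·587 = 132075 ≡ 693 (mod 811)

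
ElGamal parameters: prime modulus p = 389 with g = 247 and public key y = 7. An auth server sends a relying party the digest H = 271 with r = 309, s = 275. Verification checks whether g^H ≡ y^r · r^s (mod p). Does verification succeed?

fails

Left side g^H mod p:
247^2 = 61009 ≡ 325
247^4 ≡ 325^2 = 105625 ≡ 206
247^8 ≡ 206^2 = 42436 ≡ 35
247^16 ≡ 35^2 = 1225 ≡ 58
247^32 ≡ 58^2 = 3364 ≡ 252
247^64 ≡ 252^2 = 63504 ≡ 97
247^128 ≡ 97^2 = 9409 ≡ 73
247^256 ≡ 73^2 = 5329 ≡ 272
271 = 256 + 8 + 4 + 2 + 1, so 247^271 ≡ 272·35·206·325·247 ≡ 382 (mod 389)
Right side y^r · r^s mod p:
7^2 = 49
7^4 ≡ 49^2 = 2401 ≡ 67
7^8 ≡ 67^2 = 4489 ≡ 210
7^16 ≡ 210^2 = 44100 ≡ 143
7^32 ≡ 143^2 = 20449 ≡ 221
7^64 ≡ 221^2 = 48841 ≡ 216
7^128 ≡ 216^2 = 46656 ≡ 365
7^256 ≡ 365^2 = 133225 ≡ 187
309 = 256 + 32 + 16 + 4 + 1, so 7^309 ≡ 187·221·143·67·7 ≡ 5 (mod 389)
309^2 = 95481 ≡ 176
309^4 ≡ 176^2 = 30976 ≡ 245
309^8 ≡ 245^2 = 60025 ≡ 119
309^16 ≡ 119^2 = 14161 ≡ 157
309^32 ≡ 157^2 = 24649 ≡ 142
309^64 ≡ 142^2 = 20164 ≡ 325
309^128 ≡ 325^2 = 105625 ≡ 206
309^256 ≡ 206^2 = 42436 ≡ 35
275 = 256 + 16 + 2 + 1, so 309^275 ≡ 35·157·176·309 ≡ 166 (mod 389)
5·166 = 830 ≡ 52 (mod 389)
382 ≠ 52, so verification fails.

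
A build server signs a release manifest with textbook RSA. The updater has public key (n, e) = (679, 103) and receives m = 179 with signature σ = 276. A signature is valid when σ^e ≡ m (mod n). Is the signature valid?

invalid

σ^2 ≡ 276^2 = 76176 ≡ 128
σ^4 ≡ 128^2 = 16384 ≡ 88
σ^8 ≡ 88^2 = 7744 ≡ 275
σ^16 ≡ 275^2 = 75625 ≡ 256
σ^32 ≡ 256^2 = 65536 ≡ 352
σ^64 ≡ 352^2 = 123904 ≡ 326
103 = 64 + 32 + 4 + 2 + 1, so σ^103 ≡ 326·352·88·128·276 ≡ 402 (mod 679)
402 ≠ 179, so verification fails.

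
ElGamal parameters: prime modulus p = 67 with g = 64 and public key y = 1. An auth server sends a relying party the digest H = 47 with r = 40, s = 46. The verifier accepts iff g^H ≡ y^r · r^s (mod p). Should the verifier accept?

Left side g^H mod p:
64^47 mod 67 = 40
Right side y^r · r^s mod p:
1^40 mod 67 = 1
40^46 mod 67 = 59
1·59 = 59 ≡ 59 (mod 67)
40 ≠ 59, so verification fails.

reject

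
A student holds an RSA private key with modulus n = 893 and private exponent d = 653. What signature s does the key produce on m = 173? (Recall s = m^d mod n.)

165

m^2 ≡ 173^2 = 29929 ≡ 460
m^4 ≡ 460^2 = 211600 ≡ 852
m^8 ≡ 852^2 = 725904 ≡ 788
m^16 ≡ 788^2 = 620944 ≡ 309
m^32 ≡ 309^2 = 95481 ≡ 823
m^64 ≡ 823^2 = 677329 ≡ 435
m^128 ≡ 435^2 = 189225 ≡ 802
m^256 ≡ 802^2 = 643204 ≡ 244
m^512 ≡ 244^2 = 59536 ≡ 598
653 = 512 + 128 + 8 + 4 + 1, so m^653 ≡ 598·802·788·852·173 ≡ 165 (mod 893)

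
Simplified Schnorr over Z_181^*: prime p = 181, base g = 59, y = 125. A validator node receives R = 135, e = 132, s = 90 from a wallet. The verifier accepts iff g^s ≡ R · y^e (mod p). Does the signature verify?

verifies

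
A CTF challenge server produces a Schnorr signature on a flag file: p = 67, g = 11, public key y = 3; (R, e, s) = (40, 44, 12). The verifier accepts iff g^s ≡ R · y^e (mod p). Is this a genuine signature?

g^s mod p:
11^2 = 121 ≡ 54
11^4 ≡ 54^2 = 2916 ≡ 35
11^8 ≡ 35^2 = 1225 ≡ 19
12 = 8 + 4, so 11^12 ≡ 19·35 ≡ 62 (mod 67)
R · y^e mod p:
3^2 = 9
3^4 ≡ 9^2 = 81 ≡ 14
3^8 ≡ 14^2 = 196 ≡ 62
3^16 ≡ 62^2 = 3844 ≡ 25
3^32 ≡ 25^2 = 625 ≡ 22
44 = 32 + 8 + 4, so 3^44 ≡ 22·62·14 ≡ 1 (mod 67)
40·1 = 40 ≡ 40 (mod 67)
62 ≠ 40; the check fails.

forged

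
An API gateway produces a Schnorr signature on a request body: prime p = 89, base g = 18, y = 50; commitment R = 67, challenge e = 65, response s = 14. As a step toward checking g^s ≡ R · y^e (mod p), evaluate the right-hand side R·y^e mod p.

85

Squares mod 89: 50^1≡50, 50^2≡8, 50^4≡64, 50^8≡2, 50^16≡4, 50^32≡16, 50^64≡78
65 = 64 + 1, so 50^65 ≡ 78·50 ≡ 73 (mod 89)
R · y^e ≡ 67·73 = 4891 ≡ 85 (mod 89)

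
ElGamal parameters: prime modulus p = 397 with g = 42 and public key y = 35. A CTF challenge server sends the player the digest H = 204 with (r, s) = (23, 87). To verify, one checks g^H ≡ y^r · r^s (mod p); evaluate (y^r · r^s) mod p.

35^2 = 1225 ≡ 34
35^4 ≡ 34^2 = 1156 ≡ 362
35^8 ≡ 362^2 = 131044 ≡ 34
35^16 ≡ 34^2 = 1156 ≡ 362
23 = 16 + 4 + 2 + 1, so 35^23 ≡ 362·362·34·35 ≡ 363 (mod 397)
23^2 = 529 ≡ 132
23^4 ≡ 132^2 = 17424 ≡ 353
23^8 ≡ 353^2 = 124609 ≡ 348
23^16 ≡ 348^2 = 121104 ≡ 19
23^32 ≡ 19^2 = 361
23^64 ≡ 361^2 = 130321 ≡ 105
87 = 64 + 16 + 4 + 2 + 1, so 23^87 ≡ 105·19·353·132·23 ≡ 65 (mod 397)
y^r · r^s ≡ 363·65 = 23595 ≡ 172 (mod 397)

172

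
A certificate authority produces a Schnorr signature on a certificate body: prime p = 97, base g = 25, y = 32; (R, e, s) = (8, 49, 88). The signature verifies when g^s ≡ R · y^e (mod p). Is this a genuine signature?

g^s mod p:
25^2 = 625 ≡ 43
25^4 ≡ 43^2 = 1849 ≡ 6
25^8 ≡ 6^2 = 36
25^16 ≡ 36^2 = 1296 ≡ 35
25^32 ≡ 35^2 = 1225 ≡ 61
25^64 ≡ 61^2 = 3721 ≡ 35
88 = 64 + 16 + 8, so 25^88 ≡ 35·35·36 ≡ 62 (mod 97)
R · y^e mod p:
32^2 = 1024 ≡ 54
32^4 ≡ 54^2 = 2916 ≡ 6
32^8 ≡ 6^2 = 36
32^16 ≡ 36^2 = 1296 ≡ 35
32^32 ≡ 35^2 = 1225 ≡ 61
49 = 32 + 16 + 1, so 32^49 ≡ 61·35·32 ≡ 32 (mod 97)
8·32 = 256 ≡ 62 (mod 97)
62 ≡ 62 (mod 97); signature holds.

genuine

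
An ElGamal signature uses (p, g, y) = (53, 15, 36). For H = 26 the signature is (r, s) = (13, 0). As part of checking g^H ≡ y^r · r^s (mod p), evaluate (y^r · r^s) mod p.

1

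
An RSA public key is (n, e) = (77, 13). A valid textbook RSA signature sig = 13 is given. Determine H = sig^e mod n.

41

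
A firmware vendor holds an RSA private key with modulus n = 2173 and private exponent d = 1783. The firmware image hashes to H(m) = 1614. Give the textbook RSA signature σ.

1053

Squares mod 2173: (H(m))^1≡1614, (H(m))^2≡1742, (H(m))^4≡1056, (H(m))^8≡387, (H(m))^16≡2005, (H(m))^32≡2148, (H(m))^64≡625, (H(m))^128≡1658, (H(m))^256≡119, (H(m))^512≡1123, (H(m))^1024≡789
1783 = 1024 + 512 + 128 + 64 + 32 + 16 + 4 + 2 + 1, so (H(m))^1783 ≡ 789·1123·1658·625·2148·2005·1056·1742·1614 ≡ 1053 (mod 2173)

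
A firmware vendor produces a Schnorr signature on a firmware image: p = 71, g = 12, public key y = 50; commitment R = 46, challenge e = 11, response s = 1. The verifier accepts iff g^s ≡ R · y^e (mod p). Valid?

no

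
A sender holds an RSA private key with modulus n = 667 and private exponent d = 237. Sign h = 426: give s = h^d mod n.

Squares mod 667: h^1≡426, h^2≡52, h^4≡36, h^8≡629, h^16≡110, h^32≡94, h^64≡165, h^128≡545
237 = 128 + 64 + 32 + 8 + 4 + 1, so h^237 ≡ 545·165·94·629·36·426 ≡ 538 (mod 667)

538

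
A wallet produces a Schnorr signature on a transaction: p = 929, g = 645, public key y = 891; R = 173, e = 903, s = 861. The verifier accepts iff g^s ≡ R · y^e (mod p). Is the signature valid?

invalid

g^s mod p:
Squares mod 929: 645^1≡645, 645^2≡762, 645^4≡19, 645^8≡361, 645^16≡261, 645^32≡304, 645^64≡445, 645^128≡148, 645^256≡537, 645^512≡379
861 = 512 + 256 + 64 + 16 + 8 + 4 + 1, so 645^861 ≡ 379·537·445·261·361·19·645 ≡ 333 (mod 929)
R · y^e mod p:
Squares mod 929: 891^1≡891, 891^2≡515, 891^4≡460, 891^8≡717, 891^16≡352, 891^32≡347, 891^64≡568, 891^128≡261, 891^256≡304, 891^512≡445
903 = 512 + 256 + 128 + 4 + 2 + 1, so 891^903 ≡ 445·304·261·460·515·891 ≡ 476 (mod 929)
173·476 = 82348 ≡ 596 (mod 929)
333 ≠ 596; the check fails.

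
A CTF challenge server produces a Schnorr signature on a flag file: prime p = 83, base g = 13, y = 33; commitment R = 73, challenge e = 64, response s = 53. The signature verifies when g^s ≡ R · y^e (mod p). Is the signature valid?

valid

g^s mod p:
13^2 = 169 ≡ 3
13^4 ≡ 3^2 = 9
13^8 ≡ 9^2 = 81
13^16 ≡ 81^2 = 6561 ≡ 4
13^32 ≡ 4^2 = 16
53 = 32 + 16 + 4 + 1, so 13^53 ≡ 16·4·9·13 ≡ 18 (mod 83)
R · y^e mod p:
33^2 = 1089 ≡ 10
33^4 ≡ 10^2 = 100 ≡ 17
33^8 ≡ 17^2 = 289 ≡ 40
33^16 ≡ 40^2 = 1600 ≡ 23
33^32 ≡ 23^2 = 529 ≡ 31
33^64 ≡ 31^2 = 961 ≡ 48
73·48 = 3504 ≡ 18 (mod 83)
18 ≡ 18 (mod 83); signature holds.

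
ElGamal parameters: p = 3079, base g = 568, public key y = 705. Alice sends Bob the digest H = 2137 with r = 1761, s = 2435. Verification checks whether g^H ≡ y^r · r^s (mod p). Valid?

Left side g^H mod p:
568^2 = 322624 ≡ 2408
568^4 ≡ 2408^2 = 5798464 ≡ 707
568^8 ≡ 707^2 = 499849 ≡ 1051
568^16 ≡ 1051^2 = 1104601 ≡ 2319
568^32 ≡ 2319^2 = 5377761 ≡ 1827
568^64 ≡ 1827^2 = 3337929 ≡ 293
568^128 ≡ 293^2 = 85849 ≡ 2716
568^256 ≡ 2716^2 = 7376656 ≡ 2451
568^512 ≡ 2451^2 = 6007401 ≡ 272
568^1024 ≡ 272^2 = 73984 ≡ 88
568^2048 ≡ 88^2 = 7744 ≡ 1586
2137 = 2048 + 64 + 16 + 8 + 1, so 568^2137 ≡ 1586·293·2319·1051·568 ≡ 1147 (mod 3079)
Right side y^r · r^s mod p:
705^2 = 497025 ≡ 1306
705^4 ≡ 1306^2 = 1705636 ≡ 2949
705^8 ≡ 2949^2 = 8696601 ≡ 1505
705^16 ≡ 1505^2 = 2265025 ≡ 1960
705^32 ≡ 1960^2 = 3841600 ≡ 2087
705^64 ≡ 2087^2 = 4355569 ≡ 1863
705^128 ≡ 1863^2 = 3470769 ≡ 736
705^256 ≡ 736^2 = 541696 ≡ 2871
705^512 ≡ 2871^2 = 8242641 ≡ 158
705^1024 ≡ 158^2 = 24964 ≡ 332
1761 = 1024 + 512 + 128 + 64 + 32 + 1, so 705^1761 ≡ 332·158·736·1863·2087·705 ≡ 862 (mod 3079)
1761^2 = 3101121 ≡ 568
1761^4 ≡ 568^2 = 322624 ≡ 2408
1761^8 ≡ 2408^2 = 5798464 ≡ 707
1761^16 ≡ 707^2 = 499849 ≡ 1051
1761^32 ≡ 1051^2 = 1104601 ≡ 2319
1761^64 ≡ 2319^2 = 5377761 ≡ 1827
1761^128 ≡ 1827^2 = 3337929 ≡ 293
1761^256 ≡ 293^2 = 85849 ≡ 2716
1761^512 ≡ 2716^2 = 7376656 ≡ 2451
1761^1024 ≡ 2451^2 = 6007401 ≡ 272
1761^2048 ≡ 272^2 = 73984 ≡ 88
2435 = 2048 + 256 + 128 + 2 + 1, so 1761^2435 ≡ 88·2716·293·568·1761 ≡ 705 (mod 3079)
862·705 = 607710 ≡ 1147 (mod 3079)
1147 ≡ 1147 (mod 3079), so the signature is genuine.

yes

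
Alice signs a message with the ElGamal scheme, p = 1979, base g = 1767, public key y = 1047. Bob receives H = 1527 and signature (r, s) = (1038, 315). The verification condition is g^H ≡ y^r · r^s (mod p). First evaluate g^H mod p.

724

1767^2 = 3122289 ≡ 1406
1767^4 ≡ 1406^2 = 1976836 ≡ 1794
1767^8 ≡ 1794^2 = 3218436 ≡ 582
1767^16 ≡ 582^2 = 338724 ≡ 315
1767^32 ≡ 315^2 = 99225 ≡ 275
1767^64 ≡ 275^2 = 75625 ≡ 423
1767^128 ≡ 423^2 = 178929 ≡ 819
1767^256 ≡ 819^2 = 670761 ≡ 1859
1767^512 ≡ 1859^2 = 3455881 ≡ 547
1767^1024 ≡ 547^2 = 299209 ≡ 380
1527 = 1024 + 256 + 128 + 64 + 32 + 16 + 4 + 2 + 1, so 1767^1527 ≡ 380·1859·819·423·275·315·1794·1406·1767 ≡ 724 (mod 1979)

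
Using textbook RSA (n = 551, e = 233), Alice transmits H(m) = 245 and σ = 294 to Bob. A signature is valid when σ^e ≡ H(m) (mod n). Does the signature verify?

verifies

σ^2 ≡ 294^2 = 86436 ≡ 480
σ^4 ≡ 480^2 = 230400 ≡ 82
σ^8 ≡ 82^2 = 6724 ≡ 112
σ^16 ≡ 112^2 = 12544 ≡ 422
σ^32 ≡ 422^2 = 178084 ≡ 111
σ^64 ≡ 111^2 = 12321 ≡ 199
σ^128 ≡ 199^2 = 39601 ≡ 480
233 = 128 + 64 + 32 + 8 + 1, so σ^233 ≡ 480·199·111·112·294 ≡ 245 (mod 551)
245 = H(m), so the signature checks out.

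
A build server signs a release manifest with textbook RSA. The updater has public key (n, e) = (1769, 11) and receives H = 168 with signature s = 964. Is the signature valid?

Squares mod 1769: s^1≡964, s^2≡571, s^4≡545, s^8≡1602
11 = 8 + 2 + 1, so s^11 ≡ 1602·571·964 ≡ 168 (mod 1769)
168 = H, so the signature checks out.

valid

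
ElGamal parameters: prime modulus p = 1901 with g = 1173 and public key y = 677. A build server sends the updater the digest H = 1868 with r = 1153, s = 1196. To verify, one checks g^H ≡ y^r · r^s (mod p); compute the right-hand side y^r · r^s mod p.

1487

677^1153 mod 1901 = 1810
1153^1196 mod 1901 = 109
y^r · r^s ≡ 1810·109 = 197290 ≡ 1487 (mod 1901)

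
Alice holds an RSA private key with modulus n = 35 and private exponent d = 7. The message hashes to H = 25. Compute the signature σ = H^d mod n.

H^2 ≡ 25^2 = 625 ≡ 30
H^4 ≡ 30^2 = 900 ≡ 25
7 = 4 + 2 + 1, so H^7 ≡ 25·30·25 ≡ 25 (mod 35)

25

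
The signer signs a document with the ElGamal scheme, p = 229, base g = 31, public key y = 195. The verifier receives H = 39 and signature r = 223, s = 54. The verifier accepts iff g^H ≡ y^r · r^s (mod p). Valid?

Left side g^H mod p:
31^2 = 961 ≡ 45
31^4 ≡ 45^2 = 2025 ≡ 193
31^8 ≡ 193^2 = 37249 ≡ 151
31^16 ≡ 151^2 = 22801 ≡ 130
31^32 ≡ 130^2 = 16900 ≡ 183
39 = 32 + 4 + 2 + 1, so 31^39 ≡ 183·193·45·31 ≡ 197 (mod 229)
Right side y^r · r^s mod p:
195^2 = 38025 ≡ 11
195^4 ≡ 11^2 = 121
195^8 ≡ 121^2 = 14641 ≡ 214
195^16 ≡ 214^2 = 45796 ≡ 225
195^32 ≡ 225^2 = 50625 ≡ 16
195^64 ≡ 16^2 = 256 ≡ 27
195^128 ≡ 27^2 = 729 ≡ 42
223 = 128 + 64 + 16 + 8 + 4 + 2 + 1, so 195^223 ≡ 42·27·225·214·121·11·195 ≡ 86 (mod 229)
223^2 = 49729 ≡ 36
223^4 ≡ 36^2 = 1296 ≡ 151
223^8 ≡ 151^2 = 22801 ≡ 130
223^16 ≡ 130^2 = 16900 ≡ 183
223^32 ≡ 183^2 = 33489 ≡ 55
54 = 32 + 16 + 4 + 2, so 223^54 ≡ 55·183·151·36 ≡ 202 (mod 229)
86·202 = 17372 ≡ 197 (mod 229)
197 ≡ 197 (mod 229), so the signature is genuine.

yes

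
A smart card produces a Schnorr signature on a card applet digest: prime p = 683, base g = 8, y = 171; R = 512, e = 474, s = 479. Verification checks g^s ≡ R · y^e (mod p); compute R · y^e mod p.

171^474 mod 683 = 171
R · y^e ≡ 512·171 = 87552 ≡ 128 (mod 683)

128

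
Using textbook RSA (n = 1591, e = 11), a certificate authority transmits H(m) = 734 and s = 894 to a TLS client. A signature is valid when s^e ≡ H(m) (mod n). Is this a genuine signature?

s^11 mod 1591 = 734
s^11 mod 1591 = 734 matches H(m).

genuine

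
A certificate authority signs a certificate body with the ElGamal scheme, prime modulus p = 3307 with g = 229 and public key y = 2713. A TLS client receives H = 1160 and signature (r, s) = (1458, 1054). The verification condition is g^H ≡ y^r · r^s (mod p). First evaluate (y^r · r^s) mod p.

Squares mod 3307: 2713^1≡2713, 2713^2≡2294, 2713^4≡999, 2713^8≡2594, 2713^16≡2398, 2713^32≡2838, 2713^64≡1699, 2713^128≡2897, 2713^256≡2750, 2713^512≡2698, 2713^1024≡497
1458 = 1024 + 256 + 128 + 32 + 16 + 2, so 2713^1458 ≡ 497·2750·2897·2838·2398·2294 ≡ 335 (mod 3307)
Squares mod 3307: 1458^1≡1458, 1458^2≡2670, 1458^4≡2315, 1458^8≡1885, 1458^16≡1507, 1458^32≡2447, 1458^64≡2139, 1458^128≡1740, 1458^256≡1695, 1458^512≡2549, 1458^1024≡2453
1054 = 1024 + 16 + 8 + 4 + 2, so 1458^1054 ≡ 2453·1507·1885·2315·2670 ≡ 337 (mod 3307)
y^r · r^s ≡ 335·337 = 112895 ≡ 457 (mod 3307)

457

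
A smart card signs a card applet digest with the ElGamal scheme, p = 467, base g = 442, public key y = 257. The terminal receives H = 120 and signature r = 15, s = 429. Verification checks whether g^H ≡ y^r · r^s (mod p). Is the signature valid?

Left side g^H mod p:
442^120 mod 467 = 331
Right side y^r · r^s mod p:
257^15 mod 467 = 320
15^429 mod 467 = 128
320·128 = 40960 ≡ 331 (mod 467)
331 ≡ 331 (mod 467), so the signature is genuine.

valid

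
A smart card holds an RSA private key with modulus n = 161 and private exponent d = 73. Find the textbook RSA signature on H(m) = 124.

96

Squares mod 161: (H(m))^1≡124, (H(m))^2≡81, (H(m))^4≡121, (H(m))^8≡151, (H(m))^16≡100, (H(m))^32≡18, (H(m))^64≡2
73 = 64 + 8 + 1, so (H(m))^73 ≡ 2·151·124 ≡ 96 (mod 161)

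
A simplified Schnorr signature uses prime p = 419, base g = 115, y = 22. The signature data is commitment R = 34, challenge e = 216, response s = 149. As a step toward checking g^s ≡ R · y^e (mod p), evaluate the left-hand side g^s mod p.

115^2 = 13225 ≡ 236
115^4 ≡ 236^2 = 55696 ≡ 388
115^8 ≡ 388^2 = 150544 ≡ 123
115^16 ≡ 123^2 = 15129 ≡ 45
115^32 ≡ 45^2 = 2025 ≡ 349
115^64 ≡ 349^2 = 121801 ≡ 291
115^128 ≡ 291^2 = 84681 ≡ 43
149 = 128 + 16 + 4 + 1, so 115^149 ≡ 43·45·388·115 ≡ 141 (mod 419)

141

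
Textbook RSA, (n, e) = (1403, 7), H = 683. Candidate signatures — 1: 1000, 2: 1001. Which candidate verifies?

Candidate 1: Squares mod 1403: 1000^1≡1000, 1000^2≡1064, 1000^4≡1278; 7 = 4 + 2 + 1, so 1000^7 ≡ 1278·1064·1000 ≡ 191 (mod 1403)
Candidate 2: Squares mod 1403: 1001^1≡1001, 1001^2≡259, 1001^4≡1140; 7 = 4 + 2 + 1, so 1001^7 ≡ 1140·259·1001 ≡ 683 (mod 1403)
  → matches H = 683

2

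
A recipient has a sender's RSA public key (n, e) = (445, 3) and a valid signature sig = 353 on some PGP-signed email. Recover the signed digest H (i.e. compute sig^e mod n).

62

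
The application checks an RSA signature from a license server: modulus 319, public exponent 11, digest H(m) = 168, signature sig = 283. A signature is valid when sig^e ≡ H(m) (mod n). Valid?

no

sig^2 ≡ 283^2 = 80089 ≡ 20
sig^4 ≡ 20^2 = 400 ≡ 81
sig^8 ≡ 81^2 = 6561 ≡ 181
11 = 8 + 2 + 1, so sig^11 ≡ 181·20·283 ≡ 151 (mod 319)
sig^11 mod 319 = 151, but H(m) = 168.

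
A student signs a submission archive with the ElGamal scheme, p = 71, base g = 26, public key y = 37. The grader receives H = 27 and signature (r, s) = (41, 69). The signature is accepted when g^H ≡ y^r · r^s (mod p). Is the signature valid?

valid

Left side g^H mod p:
26^2 = 676 ≡ 37
26^4 ≡ 37^2 = 1369 ≡ 20
26^8 ≡ 20^2 = 400 ≡ 45
26^16 ≡ 45^2 = 2025 ≡ 37
27 = 16 + 8 + 2 + 1, so 26^27 ≡ 37·45·37·26 ≡ 41 (mod 71)
Right side y^r · r^s mod p:
37^2 = 1369 ≡ 20
37^4 ≡ 20^2 = 400 ≡ 45
37^8 ≡ 45^2 = 2025 ≡ 37
37^16 ≡ 37^2 = 1369 ≡ 20
37^32 ≡ 20^2 = 400 ≡ 45
41 = 32 + 8 + 1, so 37^41 ≡ 45·37·37 ≡ 48 (mod 71)
41^2 = 1681 ≡ 48
41^4 ≡ 48^2 = 2304 ≡ 32
41^8 ≡ 32^2 = 1024 ≡ 30
41^16 ≡ 30^2 = 900 ≡ 48
41^32 ≡ 48^2 = 2304 ≡ 32
41^64 ≡ 32^2 = 1024 ≡ 30
69 = 64 + 4 + 1, so 41^69 ≡ 30·32·41 ≡ 26 (mod 71)
48·26 = 1248 ≡ 41 (mod 71)
41 ≡ 41 (mod 71), so the signature is genuine.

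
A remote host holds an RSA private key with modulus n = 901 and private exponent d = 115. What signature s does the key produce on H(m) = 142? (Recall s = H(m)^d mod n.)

(H(m))^2 ≡ 142^2 = 20164 ≡ 342
(H(m))^4 ≡ 342^2 = 116964 ≡ 735
(H(m))^8 ≡ 735^2 = 540225 ≡ 526
(H(m))^16 ≡ 526^2 = 276676 ≡ 69
(H(m))^32 ≡ 69^2 = 4761 ≡ 256
(H(m))^64 ≡ 256^2 = 65536 ≡ 664
115 = 64 + 32 + 16 + 2 + 1, so (H(m))^115 ≡ 664·256·69·342·142 ≡ 148 (mod 901)

148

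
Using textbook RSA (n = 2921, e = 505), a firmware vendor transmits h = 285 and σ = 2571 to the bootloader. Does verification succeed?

σ^505 mod 2921 = 285
Since 285 equals the digest 285, verification succeeds.

passes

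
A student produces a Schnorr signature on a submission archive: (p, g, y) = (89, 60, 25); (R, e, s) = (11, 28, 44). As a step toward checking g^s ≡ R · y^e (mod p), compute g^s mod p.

88

60^2 = 3600 ≡ 40
60^4 ≡ 40^2 = 1600 ≡ 87
60^8 ≡ 87^2 = 7569 ≡ 4
60^16 ≡ 4^2 = 16
60^32 ≡ 16^2 = 256 ≡ 78
44 = 32 + 8 + 4, so 60^44 ≡ 78·4·87 ≡ 88 (mod 89)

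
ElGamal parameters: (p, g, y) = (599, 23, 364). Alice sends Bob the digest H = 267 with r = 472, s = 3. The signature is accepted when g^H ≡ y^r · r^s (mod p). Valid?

yes

Left side g^H mod p:
Squares mod 599: 23^1≡23, 23^2≡529, 23^4≡108, 23^8≡283, 23^16≡422, 23^32≡181, 23^64≡415, 23^128≡312, 23^256≡306
267 = 256 + 8 + 2 + 1, so 23^267 ≡ 306·283·529·23 ≡ 460 (mod 599)
Right side y^r · r^s mod p:
Squares mod 599: 364^1≡364, 364^2≡117, 364^4≡511, 364^8≡556, 364^16≡52, 364^32≡308, 364^64≡222, 364^128≡166, 364^256≡2
472 = 256 + 128 + 64 + 16 + 8, so 364^472 ≡ 2·166·222·52·556 ≡ 127 (mod 599)
Squares mod 599: 472^1≡472, 472^2≡555
3 = 2 + 1, so 472^3 ≡ 555·472 ≡ 197 (mod 599)
127·197 = 25019 ≡ 460 (mod 599)
460 ≡ 460 (mod 599), so the signature is genuine.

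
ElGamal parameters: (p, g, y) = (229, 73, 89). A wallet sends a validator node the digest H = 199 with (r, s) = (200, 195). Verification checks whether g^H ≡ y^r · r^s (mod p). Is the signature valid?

invalid

Left side g^H mod p:
Squares mod 229: 73^1≡73, 73^2≡62, 73^4≡180, 73^8≡111, 73^16≡184, 73^32≡193, 73^64≡151, 73^128≡130
199 = 128 + 64 + 4 + 2 + 1, so 73^199 ≡ 130·151·180·62·73 ≡ 116 (mod 229)
Right side y^r · r^s mod p:
Squares mod 229: 89^1≡89, 89^2≡135, 89^4≡134, 89^8≡94, 89^16≡134, 89^32≡94, 89^64≡134, 89^128≡94
200 = 128 + 64 + 8, so 89^200 ≡ 94·134·94 ≡ 94 (mod 229)
Squares mod 229: 200^1≡200, 200^2≡154, 200^4≡129, 200^8≡153, 200^16≡51, 200^32≡82, 200^64≡83, 200^128≡19
195 = 128 + 64 + 2 + 1, so 200^195 ≡ 19·83·154·200 ≡ 13 (mod 229)
94·13 = 1222 ≡ 77 (mod 229)
116 ≠ 77, so verification fails.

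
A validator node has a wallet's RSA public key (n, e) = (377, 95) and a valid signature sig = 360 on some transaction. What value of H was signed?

133

Squares mod 377: sig^1≡360, sig^2≡289, sig^4≡204, sig^8≡146, sig^16≡204, sig^32≡146, sig^64≡204
95 = 64 + 16 + 8 + 4 + 2 + 1, so sig^95 ≡ 204·204·146·204·289·360 ≡ 133 (mod 377)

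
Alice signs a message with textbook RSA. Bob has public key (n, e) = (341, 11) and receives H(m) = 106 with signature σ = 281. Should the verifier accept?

σ^2 ≡ 281^2 = 78961 ≡ 190
σ^4 ≡ 190^2 = 36100 ≡ 295
σ^8 ≡ 295^2 = 87025 ≡ 70
11 = 8 + 2 + 1, so σ^11 ≡ 70·190·281 ≡ 281 (mod 341)
281 ≠ 106, so verification fails.

reject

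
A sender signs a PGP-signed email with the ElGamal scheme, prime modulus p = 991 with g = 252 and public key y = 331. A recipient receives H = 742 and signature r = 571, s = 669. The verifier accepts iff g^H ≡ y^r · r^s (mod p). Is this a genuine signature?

Left side g^H mod p:
252^2 = 63504 ≡ 80
252^4 ≡ 80^2 = 6400 ≡ 454
252^8 ≡ 454^2 = 206116 ≡ 979
252^16 ≡ 979^2 = 958441 ≡ 144
252^32 ≡ 144^2 = 20736 ≡ 916
252^64 ≡ 916^2 = 839056 ≡ 670
252^128 ≡ 670^2 = 448900 ≡ 968
252^256 ≡ 968^2 = 937024 ≡ 529
252^512 ≡ 529^2 = 279841 ≡ 379
742 = 512 + 128 + 64 + 32 + 4 + 2, so 252^742 ≡ 379·968·670·916·454·80 ≡ 399 (mod 991)
Right side y^r · r^s mod p:
331^2 = 109561 ≡ 551
331^4 ≡ 551^2 = 303601 ≡ 355
331^8 ≡ 355^2 = 126025 ≡ 168
331^16 ≡ 168^2 = 28224 ≡ 476
331^32 ≡ 476^2 = 226576 ≡ 628
331^64 ≡ 628^2 = 394384 ≡ 957
331^128 ≡ 957^2 = 915849 ≡ 165
331^256 ≡ 165^2 = 27225 ≡ 468
331^512 ≡ 468^2 = 219024 ≡ 13
571 = 512 + 32 + 16 + 8 + 2 + 1, so 331^571 ≡ 13·628·476·168·551·331 ≡ 174 (mod 991)
571^2 = 326041 ≡ 2
571^4 ≡ 2^2 = 4
571^8 ≡ 4^2 = 16
571^16 ≡ 16^2 = 256
571^32 ≡ 256^2 = 65536 ≡ 130
571^64 ≡ 130^2 = 16900 ≡ 53
571^128 ≡ 53^2 = 2809 ≡ 827
571^256 ≡ 827^2 = 683929 ≡ 139
571^512 ≡ 139^2 = 19321 ≡ 492
669 = 512 + 128 + 16 + 8 + 4 + 1, so 571^669 ≡ 492·827·256·16·4·571 ≡ 737 (mod 991)
174·737 = 128238 ≡ 399 (mod 991)
399 ≡ 399 (mod 991), so the signature is genuine.

genuine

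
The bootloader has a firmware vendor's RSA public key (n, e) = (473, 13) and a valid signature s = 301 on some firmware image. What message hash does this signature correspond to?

Squares mod 473: s^1≡301, s^2≡258, s^4≡344, s^8≡86
13 = 8 + 4 + 1, so s^13 ≡ 86·344·301 ≡ 86 (mod 473)

86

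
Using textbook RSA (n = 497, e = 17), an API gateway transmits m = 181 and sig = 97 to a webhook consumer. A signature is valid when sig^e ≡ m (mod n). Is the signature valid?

valid

sig^2 ≡ 97^2 = 9409 ≡ 463
sig^4 ≡ 463^2 = 214369 ≡ 162
sig^8 ≡ 162^2 = 26244 ≡ 400
sig^16 ≡ 400^2 = 160000 ≡ 463
17 = 16 + 1, so sig^17 ≡ 463·97 ≡ 181 (mod 497)
181 = m, so the signature checks out.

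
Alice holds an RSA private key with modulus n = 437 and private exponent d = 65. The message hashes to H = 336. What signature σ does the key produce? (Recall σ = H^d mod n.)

H^2 ≡ 336^2 = 112896 ≡ 150
H^4 ≡ 150^2 = 22500 ≡ 213
H^8 ≡ 213^2 = 45369 ≡ 358
H^16 ≡ 358^2 = 128164 ≡ 123
H^32 ≡ 123^2 = 15129 ≡ 271
H^64 ≡ 271^2 = 73441 ≡ 25
65 = 64 + 1, so H^65 ≡ 25·336 ≡ 97 (mod 437)

97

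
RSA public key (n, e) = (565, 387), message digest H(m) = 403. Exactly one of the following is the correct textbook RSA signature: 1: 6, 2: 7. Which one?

Candidate 1: Squares mod 565: 6^1≡6, 6^2≡36, 6^4≡166, 6^8≡436, 6^16≡256, 6^32≡561, 6^64≡16, 6^128≡256, 6^256≡561; 387 = 256 + 128 + 2 + 1, so 6^387 ≡ 561·256·36·6 ≡ 296 (mod 565)
Candidate 2: Squares mod 565: 7^1≡7, 7^2≡49, 7^4≡141, 7^8≡106, 7^16≡501, 7^32≡141, 7^64≡106, 7^128≡501, 7^256≡141; 387 = 256 + 128 + 2 + 1, so 7^387 ≡ 141·501·49·7 ≡ 403 (mod 565)
  → matches H(m) = 403

2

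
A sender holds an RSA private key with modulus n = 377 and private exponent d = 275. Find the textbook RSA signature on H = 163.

H^2 ≡ 163^2 = 26569 ≡ 179
H^4 ≡ 179^2 = 32041 ≡ 373
H^8 ≡ 373^2 = 139129 ≡ 16
H^16 ≡ 16^2 = 256
H^32 ≡ 256^2 = 65536 ≡ 315
H^64 ≡ 315^2 = 99225 ≡ 74
H^128 ≡ 74^2 = 5476 ≡ 198
H^256 ≡ 198^2 = 39204 ≡ 373
275 = 256 + 16 + 2 + 1, so H^275 ≡ 373·256·179·163 ≡ 2 (mod 377)

2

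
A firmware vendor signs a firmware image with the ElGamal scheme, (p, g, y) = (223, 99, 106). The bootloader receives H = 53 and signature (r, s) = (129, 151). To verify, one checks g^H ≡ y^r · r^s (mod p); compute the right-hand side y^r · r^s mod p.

20

106^2 = 11236 ≡ 86
106^4 ≡ 86^2 = 7396 ≡ 37
106^8 ≡ 37^2 = 1369 ≡ 31
106^16 ≡ 31^2 = 961 ≡ 69
106^32 ≡ 69^2 = 4761 ≡ 78
106^64 ≡ 78^2 = 6084 ≡ 63
106^128 ≡ 63^2 = 3969 ≡ 178
129 = 128 + 1, so 106^129 ≡ 178·106 ≡ 136 (mod 223)
129^2 = 16641 ≡ 139
129^4 ≡ 139^2 = 19321 ≡ 143
129^8 ≡ 143^2 = 20449 ≡ 156
129^16 ≡ 156^2 = 24336 ≡ 29
129^32 ≡ 29^2 = 841 ≡ 172
129^64 ≡ 172^2 = 29584 ≡ 148
129^128 ≡ 148^2 = 21904 ≡ 50
151 = 128 + 16 + 4 + 2 + 1, so 129^151 ≡ 50·29·143·139·129 ≡ 151 (mod 223)
y^r · r^s ≡ 136·151 = 20536 ≡ 20 (mod 223)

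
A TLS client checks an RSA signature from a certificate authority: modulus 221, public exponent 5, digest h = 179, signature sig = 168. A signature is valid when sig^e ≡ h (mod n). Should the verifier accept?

reject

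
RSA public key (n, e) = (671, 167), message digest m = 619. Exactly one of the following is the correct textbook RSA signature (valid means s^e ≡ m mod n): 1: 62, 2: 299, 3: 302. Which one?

3

Candidate 1: Squares mod 671: 62^1≡62, 62^2≡489, 62^4≡245, 62^8≡306, 62^16≡367, 62^32≡489, 62^64≡245, 62^128≡306; 167 = 128 + 32 + 4 + 2 + 1, so 62^167 ≡ 306·489·245·489·62 ≡ 611 (mod 671)
Candidate 2: Squares mod 671: 299^1≡299, 299^2≡158, 299^4≡137, 299^8≡652, 299^16≡361, 299^32≡147, 299^64≡137, 299^128≡652; 167 = 128 + 32 + 4 + 2 + 1, so 299^167 ≡ 652·147·137·158·299 ≡ 458 (mod 671)
Candidate 3: Squares mod 671: 302^1≡302, 302^2≡619, 302^4≡20, 302^8≡400, 302^16≡302, 302^32≡619, 302^64≡20, 302^128≡400; 167 = 128 + 32 + 4 + 2 + 1, so 302^167 ≡ 400·619·20·619·302 ≡ 619 (mod 671)
  → matches m = 619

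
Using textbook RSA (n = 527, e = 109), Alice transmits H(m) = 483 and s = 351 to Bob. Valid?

yes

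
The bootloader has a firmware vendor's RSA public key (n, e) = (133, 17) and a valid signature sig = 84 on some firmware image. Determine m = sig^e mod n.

126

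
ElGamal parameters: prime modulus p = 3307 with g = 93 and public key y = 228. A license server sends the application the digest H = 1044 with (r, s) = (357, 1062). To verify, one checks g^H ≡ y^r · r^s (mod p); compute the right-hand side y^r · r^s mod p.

228^2 = 51984 ≡ 2379
228^4 ≡ 2379^2 = 5659641 ≡ 1364
228^8 ≡ 1364^2 = 1860496 ≡ 1962
228^16 ≡ 1962^2 = 3849444 ≡ 96
228^32 ≡ 96^2 = 9216 ≡ 2602
228^64 ≡ 2602^2 = 6770404 ≡ 975
228^128 ≡ 975^2 = 950625 ≡ 1516
228^256 ≡ 1516^2 = 2298256 ≡ 3198
357 = 256 + 64 + 32 + 4 + 1, so 228^357 ≡ 3198·975·2602·1364·228 ≡ 1889 (mod 3307)
357^2 = 127449 ≡ 1783
357^4 ≡ 1783^2 = 3179089 ≡ 1062
357^8 ≡ 1062^2 = 1127844 ≡ 157
357^16 ≡ 157^2 = 24649 ≡ 1500
357^32 ≡ 1500^2 = 2250000 ≡ 1240
357^64 ≡ 1240^2 = 1537600 ≡ 3152
357^128 ≡ 3152^2 = 9935104 ≡ 876
357^256 ≡ 876^2 = 767376 ≡ 152
357^512 ≡ 152^2 = 23104 ≡ 3262
357^1024 ≡ 3262^2 = 10640644 ≡ 2025
1062 = 1024 + 32 + 4 + 2, so 357^1062 ≡ 2025·1240·1062·1783 ≡ 2001 (mod 3307)
y^r · r^s ≡ 1889·2001 = 3779889 ≡ 3295 (mod 3307)

3295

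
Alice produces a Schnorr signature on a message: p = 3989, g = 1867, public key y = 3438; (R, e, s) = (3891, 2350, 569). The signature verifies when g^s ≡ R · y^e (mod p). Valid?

g^s mod p:
1867^2 = 3485689 ≡ 3292
1867^4 ≡ 3292^2 = 10837264 ≡ 3140
1867^8 ≡ 3140^2 = 9859600 ≡ 2781
1867^16 ≡ 2781^2 = 7733961 ≡ 3279
1867^32 ≡ 3279^2 = 10751841 ≡ 1486
1867^64 ≡ 1486^2 = 2208196 ≡ 2279
1867^128 ≡ 2279^2 = 5193841 ≡ 163
1867^256 ≡ 163^2 = 26569 ≡ 2635
1867^512 ≡ 2635^2 = 6943225 ≡ 2365
569 = 512 + 32 + 16 + 8 + 1, so 1867^569 ≡ 2365·1486·3279·2781·1867 ≡ 3970 (mod 3989)
R · y^e mod p:
3438^2 = 11819844 ≡ 437
3438^4 ≡ 437^2 = 190969 ≡ 3486
3438^8 ≡ 3486^2 = 12152196 ≡ 1702
3438^16 ≡ 1702^2 = 2896804 ≡ 790
3438^32 ≡ 790^2 = 624100 ≡ 1816
3438^64 ≡ 1816^2 = 3297856 ≡ 2942
3438^128 ≡ 2942^2 = 8655364 ≡ 3223
3438^256 ≡ 3223^2 = 10387729 ≡ 373
3438^512 ≡ 373^2 = 139129 ≡ 3503
3438^1024 ≡ 3503^2 = 12271009 ≡ 845
3438^2048 ≡ 845^2 = 714025 ≡ 3983
2350 = 2048 + 256 + 32 + 8 + 4 + 2, so 3438^2350 ≡ 3983·373·1816·1702·3486·437 ≡ 3053 (mod 3989)
3891·3053 = 11879223 ≡ 3970 (mod 3989)
3970 ≡ 3970 (mod 3989); signature holds.

yes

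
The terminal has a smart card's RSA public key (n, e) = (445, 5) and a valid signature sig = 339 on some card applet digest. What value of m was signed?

sig^5 mod 445 = 49

49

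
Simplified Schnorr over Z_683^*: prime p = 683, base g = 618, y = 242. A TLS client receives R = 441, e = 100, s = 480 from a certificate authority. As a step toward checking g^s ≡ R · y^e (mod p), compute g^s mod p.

618^2 = 381924 ≡ 127
618^4 ≡ 127^2 = 16129 ≡ 420
618^8 ≡ 420^2 = 176400 ≡ 186
618^16 ≡ 186^2 = 34596 ≡ 446
618^32 ≡ 446^2 = 198916 ≡ 163
618^64 ≡ 163^2 = 26569 ≡ 615
618^128 ≡ 615^2 = 378225 ≡ 526
618^256 ≡ 526^2 = 276676 ≡ 61
480 = 256 + 128 + 64 + 32, so 618^480 ≡ 61·526·615·163 ≡ 291 (mod 683)

291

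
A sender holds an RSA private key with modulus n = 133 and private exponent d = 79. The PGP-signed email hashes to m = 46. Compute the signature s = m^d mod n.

m^2 ≡ 46^2 = 2116 ≡ 121
m^4 ≡ 121^2 = 14641 ≡ 11
m^8 ≡ 11^2 = 121
m^16 ≡ 121^2 = 14641 ≡ 11
m^32 ≡ 11^2 = 121
m^64 ≡ 121^2 = 14641 ≡ 11
79 = 64 + 8 + 4 + 2 + 1, so m^79 ≡ 11·121·11·121·46 ≡ 46 (mod 133)

46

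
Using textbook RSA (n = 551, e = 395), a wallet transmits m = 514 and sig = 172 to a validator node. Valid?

yes

Squares mod 551: sig^1≡172, sig^2≡381, sig^4≡248, sig^8≡343, sig^16≡286, sig^32≡248, sig^64≡343, sig^128≡286, sig^256≡248
395 = 256 + 128 + 8 + 2 + 1, so sig^395 ≡ 248·286·343·381·172 ≡ 514 (mod 551)
514 = m, so the signature checks out.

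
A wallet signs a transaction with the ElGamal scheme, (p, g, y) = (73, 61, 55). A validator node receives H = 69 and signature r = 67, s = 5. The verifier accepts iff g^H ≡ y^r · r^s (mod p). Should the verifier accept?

Left side g^H mod p:
61^69 mod 73 = 70
Right side y^r · r^s mod p:
55^67 mod 73 = 2
67^5 mod 73 = 35
2·35 = 70 ≡ 70 (mod 73)
70 ≡ 70 (mod 73), so the signature is genuine.

accept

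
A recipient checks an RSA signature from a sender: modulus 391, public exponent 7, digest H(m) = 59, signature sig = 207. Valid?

no

sig^2 ≡ 207^2 = 42849 ≡ 230
sig^4 ≡ 230^2 = 52900 ≡ 115
7 = 4 + 2 + 1, so sig^7 ≡ 115·230·207 ≡ 368 (mod 391)
The recovered value 368 does not match the digest 59.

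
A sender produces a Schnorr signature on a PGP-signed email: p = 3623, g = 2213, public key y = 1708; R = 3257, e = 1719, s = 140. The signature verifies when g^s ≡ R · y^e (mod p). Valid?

yes

g^s mod p:
2213^2 = 4897369 ≡ 2696
2213^4 ≡ 2696^2 = 7268416 ≡ 678
2213^8 ≡ 678^2 = 459684 ≡ 3186
2213^16 ≡ 3186^2 = 10150596 ≡ 2573
2213^32 ≡ 2573^2 = 6620329 ≡ 1108
2213^64 ≡ 1108^2 = 1227664 ≡ 3090
2213^128 ≡ 3090^2 = 9548100 ≡ 1495
140 = 128 + 8 + 4, so 2213^140 ≡ 1495·3186·678 ≡ 410 (mod 3623)
R · y^e mod p:
1708^2 = 2917264 ≡ 749
1708^4 ≡ 749^2 = 561001 ≡ 3059
1708^8 ≡ 3059^2 = 9357481 ≡ 2895
1708^16 ≡ 2895^2 = 8381025 ≡ 1026
1708^32 ≡ 1026^2 = 1052676 ≡ 2006
1708^64 ≡ 2006^2 = 4024036 ≡ 2506
1708^128 ≡ 2506^2 = 6280036 ≡ 1377
1708^256 ≡ 1377^2 = 1896129 ≡ 1300
1708^512 ≡ 1300^2 = 1690000 ≡ 1682
1708^1024 ≡ 1682^2 = 2829124 ≡ 3184
1719 = 1024 + 512 + 128 + 32 + 16 + 4 + 2 + 1, so 1708^1719 ≡ 3184·1682·1377·2006·1026·3059·749·1708 ≡ 2533 (mod 3623)
3257·2533 = 8249981 ≡ 410 (mod 3623)
410 ≡ 410 (mod 3623); signature holds.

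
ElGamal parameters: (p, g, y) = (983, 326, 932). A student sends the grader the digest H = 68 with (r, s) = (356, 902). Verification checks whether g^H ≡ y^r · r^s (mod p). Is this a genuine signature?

Left side g^H mod p:
326^68 mod 983 = 251
Right side y^r · r^s mod p:
932^356 mod 983 = 957
356^902 mod 983 = 255
957·255 = 244035 ≡ 251 (mod 983)
251 ≡ 251 (mod 983), so the signature is genuine.

genuine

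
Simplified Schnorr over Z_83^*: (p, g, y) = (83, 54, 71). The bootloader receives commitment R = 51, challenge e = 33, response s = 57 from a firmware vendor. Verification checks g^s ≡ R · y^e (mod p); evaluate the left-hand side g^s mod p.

73

54^2 = 2916 ≡ 11
54^4 ≡ 11^2 = 121 ≡ 38
54^8 ≡ 38^2 = 1444 ≡ 33
54^16 ≡ 33^2 = 1089 ≡ 10
54^32 ≡ 10^2 = 100 ≡ 17
57 = 32 + 16 + 8 + 1, so 54^57 ≡ 17·10·33·54 ≡ 73 (mod 83)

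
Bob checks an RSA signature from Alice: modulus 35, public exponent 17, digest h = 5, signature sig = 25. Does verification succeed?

Squares mod 35: sig^1≡25, sig^2≡30, sig^4≡25, sig^8≡30, sig^16≡25
17 = 16 + 1, so sig^17 ≡ 25·25 ≡ 30 (mod 35)
30 ≠ 5, so verification fails.

fails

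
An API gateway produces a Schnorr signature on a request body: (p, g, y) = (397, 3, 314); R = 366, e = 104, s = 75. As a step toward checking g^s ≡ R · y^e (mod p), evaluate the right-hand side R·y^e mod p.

287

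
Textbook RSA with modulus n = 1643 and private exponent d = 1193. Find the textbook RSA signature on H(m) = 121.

(H(m))^2 ≡ 121^2 = 14641 ≡ 1497
(H(m))^4 ≡ 1497^2 = 2241009 ≡ 1600
(H(m))^8 ≡ 1600^2 = 2560000 ≡ 206
(H(m))^16 ≡ 206^2 = 42436 ≡ 1361
(H(m))^32 ≡ 1361^2 = 1852321 ≡ 660
(H(m))^64 ≡ 660^2 = 435600 ≡ 205
(H(m))^128 ≡ 205^2 = 42025 ≡ 950
(H(m))^256 ≡ 950^2 = 902500 ≡ 493
(H(m))^512 ≡ 493^2 = 243049 ≡ 1528
(H(m))^1024 ≡ 1528^2 = 2334784 ≡ 81
1193 = 1024 + 128 + 32 + 8 + 1, so (H(m))^1193 ≡ 81·950·660·206·121 ≡ 1353 (mod 1643)

1353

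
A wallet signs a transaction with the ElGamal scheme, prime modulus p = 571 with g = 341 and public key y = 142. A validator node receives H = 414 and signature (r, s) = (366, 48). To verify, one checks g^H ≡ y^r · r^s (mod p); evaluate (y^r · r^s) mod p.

411

142^2 = 20164 ≡ 179
142^4 ≡ 179^2 = 32041 ≡ 65
142^8 ≡ 65^2 = 4225 ≡ 228
142^16 ≡ 228^2 = 51984 ≡ 23
142^32 ≡ 23^2 = 529
142^64 ≡ 529^2 = 279841 ≡ 51
142^128 ≡ 51^2 = 2601 ≡ 317
142^256 ≡ 317^2 = 100489 ≡ 564
366 = 256 + 64 + 32 + 8 + 4 + 2, so 142^366 ≡ 564·51·529·228·65·179 ≡ 405 (mod 571)
366^2 = 133956 ≡ 342
366^4 ≡ 342^2 = 116964 ≡ 480
366^8 ≡ 480^2 = 230400 ≡ 287
366^16 ≡ 287^2 = 82369 ≡ 145
366^32 ≡ 145^2 = 21025 ≡ 469
48 = 32 + 16, so 366^48 ≡ 469·145 ≡ 56 (mod 571)
y^r · r^s ≡ 405·56 = 22680 ≡ 411 (mod 571)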